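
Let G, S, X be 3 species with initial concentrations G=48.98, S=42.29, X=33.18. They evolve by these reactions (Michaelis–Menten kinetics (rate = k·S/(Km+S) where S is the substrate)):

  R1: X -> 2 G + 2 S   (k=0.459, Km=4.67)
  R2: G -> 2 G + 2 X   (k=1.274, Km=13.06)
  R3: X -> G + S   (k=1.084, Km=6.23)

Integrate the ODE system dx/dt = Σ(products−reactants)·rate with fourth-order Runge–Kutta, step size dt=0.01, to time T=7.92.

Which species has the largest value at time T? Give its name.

RK4 with dt=0.01: 792 steps to T=7.92. Trajectory (selected grid times):
t=0.00: G=48.98 S=42.29 X=33.18
t=0.88: G=51.38 S=43.80 X=33.80
t=1.76: G=53.80 S=45.32 X=34.43
t=2.64: G=56.23 S=46.84 X=35.08
t=3.52: G=58.66 S=48.37 X=35.74
t=4.40: G=61.11 S=49.90 X=36.41
t=5.28: G=63.57 S=51.43 X=37.09
t=6.16: G=66.04 S=52.96 X=37.78
t=7.04: G=68.52 S=54.50 X=38.48
t=7.92: G=71.01 S=56.05 X=39.18
At T=7.92: G=71.01 S=56.05 X=39.18; the largest is G.

Dominant species at T: G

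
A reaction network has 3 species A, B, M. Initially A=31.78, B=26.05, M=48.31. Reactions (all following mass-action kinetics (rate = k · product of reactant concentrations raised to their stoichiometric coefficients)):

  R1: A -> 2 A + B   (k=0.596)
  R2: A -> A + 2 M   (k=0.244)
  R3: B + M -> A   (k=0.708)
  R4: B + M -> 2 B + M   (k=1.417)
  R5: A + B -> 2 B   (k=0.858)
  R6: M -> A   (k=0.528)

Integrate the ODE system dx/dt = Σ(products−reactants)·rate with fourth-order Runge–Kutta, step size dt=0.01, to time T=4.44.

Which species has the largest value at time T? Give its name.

RK4 with dt=0.01: 444 steps to T=4.44. Trajectory (selected grid times):
t=0.00: A=31.78 B=26.05 M=48.31
t=0.49: A=0.00 B=156.57 M=0.00
t=0.99: A=0.00 B=156.57 M=0.00
t=1.48: A=0.00 B=156.57 M=0.00
t=1.97: A=0.00 B=156.57 M=0.00
t=2.47: A=0.00 B=156.57 M=0.00
t=2.96: A=0.00 B=156.57 M=0.00
t=3.45: A=0.00 B=156.57 M=0.00
t=3.95: A=0.00 B=156.57 M=0.00
t=4.44: A=0.00 B=156.57 M=0.00
At T=4.44: A=0.00 B=156.57 M=0.00; the largest is B.

Dominant species at T: B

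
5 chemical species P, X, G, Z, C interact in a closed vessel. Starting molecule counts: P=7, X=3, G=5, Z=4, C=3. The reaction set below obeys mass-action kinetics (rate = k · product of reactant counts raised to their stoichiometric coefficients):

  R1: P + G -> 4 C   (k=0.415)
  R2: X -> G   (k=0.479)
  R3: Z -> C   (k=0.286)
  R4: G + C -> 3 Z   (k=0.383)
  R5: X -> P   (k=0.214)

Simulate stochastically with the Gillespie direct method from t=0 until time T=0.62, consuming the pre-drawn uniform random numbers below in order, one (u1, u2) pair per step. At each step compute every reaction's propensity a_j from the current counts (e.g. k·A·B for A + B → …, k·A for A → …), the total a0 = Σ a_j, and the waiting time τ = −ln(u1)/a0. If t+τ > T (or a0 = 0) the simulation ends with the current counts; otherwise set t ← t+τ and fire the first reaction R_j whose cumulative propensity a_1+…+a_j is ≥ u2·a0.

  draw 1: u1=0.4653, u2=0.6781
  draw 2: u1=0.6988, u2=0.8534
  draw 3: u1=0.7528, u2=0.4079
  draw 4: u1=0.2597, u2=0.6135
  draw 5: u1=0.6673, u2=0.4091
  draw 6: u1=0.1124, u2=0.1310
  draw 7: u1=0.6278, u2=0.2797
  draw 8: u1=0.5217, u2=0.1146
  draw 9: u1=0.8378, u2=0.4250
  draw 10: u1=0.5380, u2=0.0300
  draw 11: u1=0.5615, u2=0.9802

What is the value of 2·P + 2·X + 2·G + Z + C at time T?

Check how each reaction changes W = 2·P + 2·X + 2·G + Z + C (weight of products minus weight of reactants):
R1: P + G -> 4 C: (1·4) − (2·1 + 2·1) = 4 − 4 = 0
R2: X -> G: (2·1) − (2·1) = 2 − 2 = 0
R3: Z -> C: (1·1) − (1·1) = 1 − 1 = 0
R4: G + C -> 3 Z: (1·3) − (2·1 + 1·1) = 3 − 3 = 0
R5: X -> P: (2·1) − (2·1) = 2 − 2 = 0
Every reaction leaves W unchanged, so W is conserved and no simulation is needed: W(T) = W(0) = 2·7 + 2·3 + 2·5 + 4 + 3 = 37

Value at T = 37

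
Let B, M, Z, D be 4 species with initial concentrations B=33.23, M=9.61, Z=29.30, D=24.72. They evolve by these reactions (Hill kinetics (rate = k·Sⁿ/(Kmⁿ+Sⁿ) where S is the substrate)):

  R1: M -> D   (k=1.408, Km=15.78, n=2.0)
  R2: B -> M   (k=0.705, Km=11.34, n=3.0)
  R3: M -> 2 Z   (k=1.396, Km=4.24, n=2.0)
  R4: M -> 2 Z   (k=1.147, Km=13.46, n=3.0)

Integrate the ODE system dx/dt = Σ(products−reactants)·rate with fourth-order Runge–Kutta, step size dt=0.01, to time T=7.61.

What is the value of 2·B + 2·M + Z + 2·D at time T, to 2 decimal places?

Value at T = 164.42

Check how each reaction changes W = 2·B + 2·M + Z + 2·D (weight of products minus weight of reactants):
R1: M -> D: (2·1) − (2·1) = 2 − 2 = 0
R2: B -> M: (2·1) − (2·1) = 2 − 2 = 0
R3: M -> 2 Z: (1·2) − (2·1) = 2 − 2 = 0
R4: M -> 2 Z: (1·2) − (2·1) = 2 − 2 = 0
Every reaction leaves W unchanged, so W is conserved and no simulation is needed: W(T) = W(0) = 2·33.23 + 2·9.61 + 29.30 + 2·24.72 = 164.42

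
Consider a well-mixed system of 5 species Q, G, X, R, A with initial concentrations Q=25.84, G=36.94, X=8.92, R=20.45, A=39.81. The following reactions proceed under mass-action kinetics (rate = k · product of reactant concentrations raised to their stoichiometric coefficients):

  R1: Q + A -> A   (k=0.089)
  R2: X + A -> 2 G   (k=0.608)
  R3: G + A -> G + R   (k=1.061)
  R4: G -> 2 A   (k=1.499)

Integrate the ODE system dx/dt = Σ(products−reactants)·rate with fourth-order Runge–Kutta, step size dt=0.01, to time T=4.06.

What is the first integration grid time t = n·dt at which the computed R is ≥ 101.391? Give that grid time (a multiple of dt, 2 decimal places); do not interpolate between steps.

RK4 with dt=0.01: 406 steps to T=4.06. Trajectory (selected grid times):
t=0.00: Q=25.84 G=36.94 X=8.92 R=20.45 A=39.81
t=0.45: Q=21.64 G=26.37 X=2.66 R=97.52 A=2.67
t=0.50: Q=21.38 G=24.87 X=2.45 R=101.15 A=2.67
t=0.51: Q=21.33 G=24.57 X=2.41 R=101.85 A=2.67
t=0.90: Q=19.44 G=15.36 X=1.27 R=123.66 A=2.69
t=1.35: Q=17.44 G=8.76 X=0.61 R=138.85 A=2.71
t=1.80: Q=15.64 G=4.91 X=0.29 R=147.49 A=2.73
t=2.26: Q=13.98 G=2.68 X=0.13 R=152.41 A=2.74
t=2.71: Q=12.53 G=1.46 X=0.06 R=155.04 A=2.75
t=3.16: Q=11.22 G=0.79 X=0.03 R=156.47 A=2.75
t=3.61: Q=10.05 G=0.43 X=0.01 R=157.25 A=2.76
t=4.06: Q=9.00 G=0.23 X=0.01 R=157.67 A=2.76
R(0.50)=101.152 < 101.391 but R(0.51)=101.853 ≥ 101.391, so the first grid time is t=0.51.

Threshold first reached at t = 0.51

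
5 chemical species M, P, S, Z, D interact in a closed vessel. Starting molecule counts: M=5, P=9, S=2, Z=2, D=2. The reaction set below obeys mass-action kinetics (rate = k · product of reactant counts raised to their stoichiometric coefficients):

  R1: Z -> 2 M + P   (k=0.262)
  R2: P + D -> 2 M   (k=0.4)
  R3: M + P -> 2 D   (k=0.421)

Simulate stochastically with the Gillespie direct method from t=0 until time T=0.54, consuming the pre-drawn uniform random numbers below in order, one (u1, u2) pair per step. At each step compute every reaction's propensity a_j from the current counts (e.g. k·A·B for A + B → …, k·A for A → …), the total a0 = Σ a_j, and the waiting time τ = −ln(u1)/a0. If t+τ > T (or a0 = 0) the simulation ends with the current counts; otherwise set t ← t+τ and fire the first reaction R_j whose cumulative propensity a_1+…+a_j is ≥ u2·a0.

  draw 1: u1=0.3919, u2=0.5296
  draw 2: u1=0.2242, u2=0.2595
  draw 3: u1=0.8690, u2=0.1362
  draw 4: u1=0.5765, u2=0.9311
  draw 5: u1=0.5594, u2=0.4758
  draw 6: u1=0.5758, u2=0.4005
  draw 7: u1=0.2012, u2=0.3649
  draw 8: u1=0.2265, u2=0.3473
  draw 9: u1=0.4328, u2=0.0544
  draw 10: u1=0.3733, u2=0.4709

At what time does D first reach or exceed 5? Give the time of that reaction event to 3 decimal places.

Threshold first reached at t = 0.143

t=0.000: M=5 P=9 S=2 Z=2 D=2
Draw 1: a1=0.524, a2=7.200, a3=18.945, a0=26.669; τ=−ln(0.3919)/26.669=0.035 → t=0.035; u2·a0=0.5296·26.669=14.124; a1+a2=7.724 < 14.124 ≤ a1+…+a3=26.669 → R3 fires; M=4 P=8 S=2 Z=2 D=4
Draw 2: a1=0.524, a2=12.800, a3=13.472, a0=26.796; τ=−ln(0.2242)/26.796=0.056 → t=0.091; u2·a0=0.2595·26.796=6.954; a1=0.524 < 6.954 ≤ a1+a2=13.324 → R2 fires; M=6 P=7 S=2 Z=2 D=3
Draw 3: a1=0.524, a2=8.400, a3=17.682, a0=26.606; τ=−ln(0.8690)/26.606=0.005 → t=0.096; u2·a0=0.1362·26.606=3.624; a1=0.524 < 3.624 ≤ a1+a2=8.924 → R2 fires; M=8 P=6 S=2 Z=2 D=2
Draw 4: a1=0.524, a2=4.800, a3=20.208, a0=25.532; τ=−ln(0.5765)/25.532=0.022 → t=0.118; u2·a0=0.9311·25.532=23.773; a1+a2=5.324 < 23.773 ≤ a1+…+a3=25.532 → R3 fires; M=7 P=5 S=2 Z=2 D=4
Draw 5: a1=0.524, a2=8.000, a3=14.735, a0=23.259; τ=−ln(0.5594)/23.259=0.025 → t=0.143; u2·a0=0.4758·23.259=11.067; a1+a2=8.524 < 11.067 ≤ a1+…+a3=23.259 → R3 fires; M=6 P=4 S=2 Z=2 D=6
Draw 6: a1=0.524, a2=9.600, a3=10.104, a0=20.228; τ=−ln(0.5758)/20.228=0.027 → t=0.170; u2·a0=0.4005·20.228=8.101; a1=0.524 < 8.101 ≤ a1+a2=10.124 → R2 fires; M=8 P=3 S=2 Z=2 D=5
Draw 7: a1=0.524, a2=6.000, a3=10.104, a0=16.628; τ=−ln(0.2012)/16.628=0.096 → t=0.266; u2·a0=0.3649·16.628=6.068; a1=0.524 < 6.068 ≤ a1+a2=6.524 → R2 fires; M=10 P=2 S=2 Z=2 D=4
Draw 8: a1=0.524, a2=3.200, a3=8.420, a0=12.144; τ=−ln(0.2265)/12.144=0.122 → t=0.389; u2·a0=0.3473·12.144=4.218; a1+a2=3.724 < 4.218 ≤ a1+…+a3=12.144 → R3 fires; M=9 P=1 S=2 Z=2 D=6
Draw 9: a1=0.524, a2=2.400, a3=3.789, a0=6.713; τ=−ln(0.4328)/6.713=0.125 → t=0.514; u2·a0=0.0544·6.713=0.365 ≤ a1=0.524 → R1 fires; M=11 P=2 S=2 Z=1 D=6
Draw 10: a1=0.262, a2=4.800, a3=9.262, a0=14.324; τ=−ln(0.3733)/14.324=0.069 → t=0.582 > T=0.54: stop.
D first becomes ≥ 5 when it reaches 6 at the event at t=0.143.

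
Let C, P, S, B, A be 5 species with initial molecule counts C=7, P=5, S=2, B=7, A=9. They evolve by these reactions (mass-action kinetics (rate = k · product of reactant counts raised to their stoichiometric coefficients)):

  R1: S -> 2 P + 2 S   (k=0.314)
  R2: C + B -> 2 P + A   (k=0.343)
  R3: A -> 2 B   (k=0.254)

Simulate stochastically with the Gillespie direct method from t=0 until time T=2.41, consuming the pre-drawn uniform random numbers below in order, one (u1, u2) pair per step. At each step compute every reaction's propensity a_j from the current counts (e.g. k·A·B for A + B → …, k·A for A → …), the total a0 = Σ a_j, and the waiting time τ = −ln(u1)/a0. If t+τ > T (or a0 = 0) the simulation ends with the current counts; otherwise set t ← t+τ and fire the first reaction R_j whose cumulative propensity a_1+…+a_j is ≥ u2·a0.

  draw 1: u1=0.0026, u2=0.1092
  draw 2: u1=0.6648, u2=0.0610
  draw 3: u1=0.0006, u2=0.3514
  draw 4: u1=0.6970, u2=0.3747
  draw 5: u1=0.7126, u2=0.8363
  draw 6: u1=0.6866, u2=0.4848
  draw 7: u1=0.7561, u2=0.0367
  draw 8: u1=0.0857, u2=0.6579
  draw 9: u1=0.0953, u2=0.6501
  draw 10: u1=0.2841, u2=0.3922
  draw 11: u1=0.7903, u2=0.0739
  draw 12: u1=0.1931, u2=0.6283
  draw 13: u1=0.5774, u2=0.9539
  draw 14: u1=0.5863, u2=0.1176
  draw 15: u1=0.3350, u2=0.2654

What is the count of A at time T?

t=0.000: C=7 P=5 S=2 B=7 A=9
Draw 1: a1=0.628, a2=16.807, a3=2.286, a0=19.721; τ=−ln(0.0026)/19.721=0.302 → t=0.302; u2·a0=0.1092·19.721=2.154; a1=0.628 < 2.154 ≤ a1+a2=17.435 → R2 fires; C=6 P=7 S=2 B=6 A=10
Draw 2: a1=0.628, a2=12.348, a3=2.540, a0=15.516; τ=−ln(0.6648)/15.516=0.026 → t=0.328; u2·a0=0.0610·15.516=0.946; a1=0.628 < 0.946 ≤ a1+a2=12.976 → R2 fires; C=5 P=9 S=2 B=5 A=11
Draw 3: a1=0.628, a2=8.575, a3=2.794, a0=11.997; τ=−ln(0.0006)/11.997=0.618 → t=0.947; u2·a0=0.3514·11.997=4.216; a1=0.628 < 4.216 ≤ a1+a2=9.203 → R2 fires; C=4 P=11 S=2 B=4 A=12
Draw 4: a1=0.628, a2=5.488, a3=3.048, a0=9.164; τ=−ln(0.6970)/9.164=0.039 → t=0.986; u2·a0=0.3747·9.164=3.434; a1=0.628 < 3.434 ≤ a1+a2=6.116 → R2 fires; C=3 P=13 S=2 B=3 A=13
Draw 5: a1=0.628, a2=3.087, a3=3.302, a0=7.017; τ=−ln(0.7126)/7.017=0.048 → t=1.034; u2·a0=0.8363·7.017=5.868; a1+a2=3.715 < 5.868 ≤ a1+…+a3=7.017 → R3 fires; C=3 P=13 S=2 B=5 A=12
Draw 6: a1=0.628, a2=5.145, a3=3.048, a0=8.821; τ=−ln(0.6866)/8.821=0.043 → t=1.077; u2·a0=0.4848·8.821=4.276; a1=0.628 < 4.276 ≤ a1+a2=5.773 → R2 fires; C=2 P=15 S=2 B=4 A=13
Draw 7: a1=0.628, a2=2.744, a3=3.302, a0=6.674; τ=−ln(0.7561)/6.674=0.042 → t=1.119; u2·a0=0.0367·6.674=0.245 ≤ a1=0.628 → R1 fires; C=2 P=17 S=3 B=4 A=13
Draw 8: a1=0.942, a2=2.744, a3=3.302, a0=6.988; τ=−ln(0.0857)/6.988=0.352 → t=1.470; u2·a0=0.6579·6.988=4.597; a1+a2=3.686 < 4.597 ≤ a1+…+a3=6.988 → R3 fires; C=2 P=17 S=3 B=6 A=12
Draw 9: a1=0.942, a2=4.116, a3=3.048, a0=8.106; τ=−ln(0.0953)/8.106=0.290 → t=1.760; u2·a0=0.6501·8.106=5.270; a1+a2=5.058 < 5.270 ≤ a1+…+a3=8.106 → R3 fires; C=2 P=17 S=3 B=8 A=11
Draw 10: a1=0.942, a2=5.488, a3=2.794, a0=9.224; τ=−ln(0.2841)/9.224=0.136 → t=1.897; u2·a0=0.3922·9.224=3.618; a1=0.942 < 3.618 ≤ a1+a2=6.430 → R2 fires; C=1 P=19 S=3 B=7 A=12
Draw 11: a1=0.942, a2=2.401, a3=3.048, a0=6.391; τ=−ln(0.7903)/6.391=0.037 → t=1.934; u2·a0=0.0739·6.391=0.472 ≤ a1=0.942 → R1 fires; C=1 P=21 S=4 B=7 A=12
Draw 12: a1=1.256, a2=2.401, a3=3.048, a0=6.705; τ=−ln(0.1931)/6.705=0.245 → t=2.179; u2·a0=0.6283·6.705=4.213; a1+a2=3.657 < 4.213 ≤ a1+…+a3=6.705 → R3 fires; C=1 P=21 S=4 B=9 A=11
Draw 13: a1=1.256, a2=3.087, a3=2.794, a0=7.137; τ=−ln(0.5774)/7.137=0.077 → t=2.256; u2·a0=0.9539·7.137=6.808; a1+a2=4.343 < 6.808 ≤ a1+…+a3=7.137 → R3 fires; C=1 P=21 S=4 B=11 A=10
Draw 14: a1=1.256, a2=3.773, a3=2.540, a0=7.569; τ=−ln(0.5863)/7.569=0.071 → t=2.326; u2·a0=0.1176·7.569=0.890 ≤ a1=1.256 → R1 fires; C=1 P=23 S=5 B=11 A=10
Draw 15: a1=1.570, a2=3.773, a3=2.540, a0=7.883; τ=−ln(0.3350)/7.883=0.139 → t=2.465 > T=2.41: stop.
Read off A at T=2.41: 10

A at T = 10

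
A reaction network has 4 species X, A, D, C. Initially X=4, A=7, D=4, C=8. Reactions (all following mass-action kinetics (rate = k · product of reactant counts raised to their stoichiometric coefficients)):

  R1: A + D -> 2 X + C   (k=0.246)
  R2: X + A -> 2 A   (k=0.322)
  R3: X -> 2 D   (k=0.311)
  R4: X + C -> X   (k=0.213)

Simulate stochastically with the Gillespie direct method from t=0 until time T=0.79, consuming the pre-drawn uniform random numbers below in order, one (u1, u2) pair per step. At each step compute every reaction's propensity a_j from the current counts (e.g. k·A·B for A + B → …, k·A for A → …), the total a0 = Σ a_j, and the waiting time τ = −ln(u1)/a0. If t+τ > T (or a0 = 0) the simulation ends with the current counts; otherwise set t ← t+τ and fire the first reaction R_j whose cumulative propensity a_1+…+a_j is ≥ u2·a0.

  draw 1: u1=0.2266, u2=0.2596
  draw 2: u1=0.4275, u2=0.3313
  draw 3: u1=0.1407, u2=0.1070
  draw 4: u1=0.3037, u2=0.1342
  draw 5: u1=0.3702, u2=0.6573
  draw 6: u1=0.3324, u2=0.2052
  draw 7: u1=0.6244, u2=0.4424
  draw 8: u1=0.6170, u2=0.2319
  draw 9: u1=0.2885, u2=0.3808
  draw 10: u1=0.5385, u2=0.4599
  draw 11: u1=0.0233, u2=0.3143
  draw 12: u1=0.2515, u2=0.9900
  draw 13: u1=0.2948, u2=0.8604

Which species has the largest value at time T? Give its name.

t=0.000: X=4 A=7 D=4 C=8
Draw 1: a1=6.888, a2=9.016, a3=1.244, a4=6.816, a0=23.964; τ=−ln(0.2266)/23.964=0.062 → t=0.062; u2·a0=0.2596·23.964=6.221 ≤ a1=6.888 → R1 fires; X=6 A=6 D=3 C=9
Draw 2: a1=4.428, a2=11.592, a3=1.866, a4=11.502, a0=29.388; τ=−ln(0.4275)/29.388=0.029 → t=0.091; u2·a0=0.3313·29.388=9.736; a1=4.428 < 9.736 ≤ a1+a2=16.020 → R2 fires; X=5 A=7 D=3 C=9
Draw 3: a1=5.166, a2=11.270, a3=1.555, a4=9.585, a0=27.576; τ=−ln(0.1407)/27.576=0.071 → t=0.162; u2·a0=0.1070·27.576=2.951 ≤ a1=5.166 → R1 fires; X=7 A=6 D=2 C=10
Draw 4: a1=2.952, a2=13.524, a3=2.177, a4=14.910, a0=33.563; τ=−ln(0.3037)/33.563=0.036 → t=0.197; u2·a0=0.1342·33.563=4.504; a1=2.952 < 4.504 ≤ a1+a2=16.476 → R2 fires; X=6 A=7 D=2 C=10
Draw 5: a1=3.444, a2=13.524, a3=1.866, a4=12.780, a0=31.614; τ=−ln(0.3702)/31.614=0.031 → t=0.229; u2·a0=0.6573·31.614=20.780; a1+…+a3=18.834 < 20.780 ≤ a1+…+a4=31.614 → R4 fires; X=6 A=7 D=2 C=9
Draw 6: a1=3.444, a2=13.524, a3=1.866, a4=11.502, a0=30.336; τ=−ln(0.3324)/30.336=0.036 → t=0.265; u2·a0=0.2052·30.336=6.225; a1=3.444 < 6.225 ≤ a1+a2=16.968 → R2 fires; X=5 A=8 D=2 C=9
Draw 7: a1=3.936, a2=12.880, a3=1.555, a4=9.585, a0=27.956; τ=−ln(0.6244)/27.956=0.017 → t=0.282; u2·a0=0.4424·27.956=12.368; a1=3.936 < 12.368 ≤ a1+a2=16.816 → R2 fires; X=4 A=9 D=2 C=9
Draw 8: a1=4.428, a2=11.592, a3=1.244, a4=7.668, a0=24.932; τ=−ln(0.6170)/24.932=0.019 → t=0.301; u2·a0=0.2319·24.932=5.782; a1=4.428 < 5.782 ≤ a1+a2=16.020 → R2 fires; X=3 A=10 D=2 C=9
Draw 9: a1=4.920, a2=9.660, a3=0.933, a4=5.751, a0=21.264; τ=−ln(0.2885)/21.264=0.058 → t=0.360; u2·a0=0.3808·21.264=8.097; a1=4.920 < 8.097 ≤ a1+a2=14.580 → R2 fires; X=2 A=11 D=2 C=9
Draw 10: a1=5.412, a2=7.084, a3=0.622, a4=3.834, a0=16.952; τ=−ln(0.5385)/16.952=0.037 → t=0.396; u2·a0=0.4599·16.952=7.796; a1=5.412 < 7.796 ≤ a1+a2=12.496 → R2 fires; X=1 A=12 D=2 C=9
Draw 11: a1=5.904, a2=3.864, a3=0.311, a4=1.917, a0=11.996; τ=−ln(0.0233)/11.996=0.313 → t=0.710; u2·a0=0.3143·11.996=3.770 ≤ a1=5.904 → R1 fires; X=3 A=11 D=1 C=10
Draw 12: a1=2.706, a2=10.626, a3=0.933, a4=6.390, a0=20.655; τ=−ln(0.2515)/20.655=0.067 → t=0.777; u2·a0=0.9900·20.655=20.448; a1+…+a3=14.265 < 20.448 ≤ a1+…+a4=20.655 → R4 fires; X=3 A=11 D=1 C=9
Draw 13: a1=2.706, a2=10.626, a3=0.933, a4=5.751, a0=20.016; τ=−ln(0.2948)/20.016=0.061 → t=0.838 > T=0.79: stop.
At T=0.79: X=3 A=11 D=1 C=9; the largest is A.

Dominant species at T: A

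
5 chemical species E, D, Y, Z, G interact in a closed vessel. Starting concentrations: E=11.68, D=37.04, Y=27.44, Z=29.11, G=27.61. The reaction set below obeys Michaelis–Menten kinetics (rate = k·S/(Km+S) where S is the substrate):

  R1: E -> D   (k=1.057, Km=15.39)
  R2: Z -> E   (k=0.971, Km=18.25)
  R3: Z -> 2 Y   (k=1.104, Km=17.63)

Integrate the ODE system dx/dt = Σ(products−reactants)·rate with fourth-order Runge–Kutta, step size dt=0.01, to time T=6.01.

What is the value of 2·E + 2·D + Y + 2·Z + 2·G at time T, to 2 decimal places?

Value at T = 238.32

Check how each reaction changes W = 2·E + 2·D + Y + 2·Z + 2·G (weight of products minus weight of reactants):
R1: E -> D: (2·1) − (2·1) = 2 − 2 = 0
R2: Z -> E: (2·1) − (2·1) = 2 − 2 = 0
R3: Z -> 2 Y: (1·2) − (2·1) = 2 − 2 = 0
Every reaction leaves W unchanged, so W is conserved and no simulation is needed: W(T) = W(0) = 2·11.68 + 2·37.04 + 27.44 + 2·29.11 + 2·27.61 = 238.32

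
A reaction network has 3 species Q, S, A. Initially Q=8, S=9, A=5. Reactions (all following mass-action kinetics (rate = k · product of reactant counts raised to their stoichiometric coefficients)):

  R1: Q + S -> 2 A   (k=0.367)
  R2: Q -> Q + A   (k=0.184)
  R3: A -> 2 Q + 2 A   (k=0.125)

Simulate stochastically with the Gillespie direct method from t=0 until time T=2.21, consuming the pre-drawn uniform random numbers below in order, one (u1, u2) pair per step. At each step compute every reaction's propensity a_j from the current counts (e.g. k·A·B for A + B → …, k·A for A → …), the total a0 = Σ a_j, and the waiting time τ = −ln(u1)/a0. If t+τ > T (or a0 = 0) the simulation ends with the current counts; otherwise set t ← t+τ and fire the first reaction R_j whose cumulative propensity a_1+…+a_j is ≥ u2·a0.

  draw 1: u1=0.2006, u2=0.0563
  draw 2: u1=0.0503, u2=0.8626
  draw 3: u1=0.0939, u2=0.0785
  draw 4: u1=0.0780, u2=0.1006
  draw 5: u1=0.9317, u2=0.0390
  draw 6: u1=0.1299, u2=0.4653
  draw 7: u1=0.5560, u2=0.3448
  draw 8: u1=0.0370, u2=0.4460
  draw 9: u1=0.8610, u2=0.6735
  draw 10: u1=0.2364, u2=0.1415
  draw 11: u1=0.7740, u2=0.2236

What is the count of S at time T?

t=0.000: Q=8 S=9 A=5
Draw 1: a1=26.424, a2=1.472, a3=0.625, a0=28.521; τ=−ln(0.2006)/28.521=0.056 → t=0.056; u2·a0=0.0563·28.521=1.606 ≤ a1=26.424 → R1 fires; Q=7 S=8 A=7
Draw 2: a1=20.552, a2=1.288, a3=0.875, a0=22.715; τ=−ln(0.0503)/22.715=0.132 → t=0.188; u2·a0=0.8626·22.715=19.594 ≤ a1=20.552 → R1 fires; Q=6 S=7 A=9
Draw 3: a1=15.414, a2=1.104, a3=1.125, a0=17.643; τ=−ln(0.0939)/17.643=0.134 → t=0.322; u2·a0=0.0785·17.643=1.385 ≤ a1=15.414 → R1 fires; Q=5 S=6 A=11
Draw 4: a1=11.010, a2=0.920, a3=1.375, a0=13.305; τ=−ln(0.0780)/13.305=0.192 → t=0.514; u2·a0=0.1006·13.305=1.338 ≤ a1=11.010 → R1 fires; Q=4 S=5 A=13
Draw 5: a1=7.340, a2=0.736, a3=1.625, a0=9.701; τ=−ln(0.9317)/9.701=0.007 → t=0.521; u2·a0=0.0390·9.701=0.378 ≤ a1=7.340 → R1 fires; Q=3 S=4 A=15
Draw 6: a1=4.404, a2=0.552, a3=1.875, a0=6.831; τ=−ln(0.1299)/6.831=0.299 → t=0.820; u2·a0=0.4653·6.831=3.178 ≤ a1=4.404 → R1 fires; Q=2 S=3 A=17
Draw 7: a1=2.202, a2=0.368, a3=2.125, a0=4.695; τ=−ln(0.5560)/4.695=0.125 → t=0.945; u2·a0=0.3448·4.695=1.619 ≤ a1=2.202 → R1 fires; Q=1 S=2 A=19
Draw 8: a1=0.734, a2=0.184, a3=2.375, a0=3.293; τ=−ln(0.0370)/3.293=1.001 → t=1.946; u2·a0=0.4460·3.293=1.469; a1+a2=0.918 < 1.469 ≤ a1+…+a3=3.293 → R3 fires; Q=3 S=2 A=20
Draw 9: a1=2.202, a2=0.552, a3=2.500, a0=5.254; τ=−ln(0.8610)/5.254=0.028 → t=1.975; u2·a0=0.6735·5.254=3.539; a1+a2=2.754 < 3.539 ≤ a1+…+a3=5.254 → R3 fires; Q=5 S=2 A=21
Draw 10: a1=3.670, a2=0.920, a3=2.625, a0=7.215; τ=−ln(0.2364)/7.215=0.200 → t=2.174; u2·a0=0.1415·7.215=1.021 ≤ a1=3.670 → R1 fires; Q=4 S=1 A=23
Draw 11: a1=1.468, a2=0.736, a3=2.875, a0=5.079; τ=−ln(0.7740)/5.079=0.050 → t=2.225 > T=2.21: stop.
Read off S at T=2.21: 1

S at T = 1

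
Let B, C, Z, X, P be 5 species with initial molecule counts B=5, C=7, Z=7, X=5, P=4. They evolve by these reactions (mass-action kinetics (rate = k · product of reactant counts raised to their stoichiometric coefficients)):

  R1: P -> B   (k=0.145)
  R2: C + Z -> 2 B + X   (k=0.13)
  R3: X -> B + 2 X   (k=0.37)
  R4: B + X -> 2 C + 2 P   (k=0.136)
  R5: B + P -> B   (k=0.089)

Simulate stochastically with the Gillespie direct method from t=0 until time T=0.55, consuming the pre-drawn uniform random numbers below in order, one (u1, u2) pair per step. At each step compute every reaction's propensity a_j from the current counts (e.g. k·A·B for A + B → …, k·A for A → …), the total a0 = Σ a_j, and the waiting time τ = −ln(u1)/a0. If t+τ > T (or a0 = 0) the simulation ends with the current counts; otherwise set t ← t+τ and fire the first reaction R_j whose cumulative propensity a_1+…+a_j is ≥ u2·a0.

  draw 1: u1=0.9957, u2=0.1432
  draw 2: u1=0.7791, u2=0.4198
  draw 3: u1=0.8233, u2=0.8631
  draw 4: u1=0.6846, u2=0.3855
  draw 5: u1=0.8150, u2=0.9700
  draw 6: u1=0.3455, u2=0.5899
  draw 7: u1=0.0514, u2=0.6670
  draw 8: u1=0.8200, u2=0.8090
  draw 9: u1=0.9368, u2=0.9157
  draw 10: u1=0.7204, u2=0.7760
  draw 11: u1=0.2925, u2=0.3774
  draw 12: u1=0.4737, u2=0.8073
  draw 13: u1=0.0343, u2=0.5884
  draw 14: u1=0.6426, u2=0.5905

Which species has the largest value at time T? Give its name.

t=0.000: B=5 C=7 Z=7 X=5 P=4
Draw 1: a1=0.580, a2=6.370, a3=1.850, a4=3.400, a5=1.780, a0=13.980; τ=−ln(0.9957)/13.980=0.000 → t=0.000; u2·a0=0.1432·13.980=2.002; a1=0.580 < 2.002 ≤ a1+a2=6.950 → R2 fires; B=7 C=6 Z=6 X=6 P=4
Draw 2: a1=0.580, a2=4.680, a3=2.220, a4=5.712, a5=2.492, a0=15.684; τ=−ln(0.7791)/15.684=0.016 → t=0.016; u2·a0=0.4198·15.684=6.584; a1+a2=5.260 < 6.584 ≤ a1+…+a3=7.480 → R3 fires; B=8 C=6 Z=6 X=7 P=4
Draw 3: a1=0.580, a2=4.680, a3=2.590, a4=7.616, a5=2.848, a0=18.314; τ=−ln(0.8233)/18.314=0.011 → t=0.027; u2·a0=0.8631·18.314=15.807; a1+…+a4=15.466 < 15.807 ≤ a1+…+a5=18.314 → R5 fires; B=8 C=6 Z=6 X=7 P=3
Draw 4: a1=0.435, a2=4.680, a3=2.590, a4=7.616, a5=2.136, a0=17.457; τ=−ln(0.6846)/17.457=0.022 → t=0.049; u2·a0=0.3855·17.457=6.730; a1+a2=5.115 < 6.730 ≤ a1+…+a3=7.705 → R3 fires; B=9 C=6 Z=6 X=8 P=3
Draw 5: a1=0.435, a2=4.680, a3=2.960, a4=9.792, a5=2.403, a0=20.270; τ=−ln(0.8150)/20.270=0.010 → t=0.059; u2·a0=0.9700·20.270=19.662; a1+…+a4=17.867 < 19.662 ≤ a1+…+a5=20.270 → R5 fires; B=9 C=6 Z=6 X=8 P=2
Draw 6: a1=0.290, a2=4.680, a3=2.960, a4=9.792, a5=1.602, a0=19.324; τ=−ln(0.3455)/19.324=0.055 → t=0.114; u2·a0=0.5899·19.324=11.399; a1+…+a3=7.930 < 11.399 ≤ a1+…+a4=17.722 → R4 fires; B=8 C=8 Z=6 X=7 P=4
Draw 7: a1=0.580, a2=6.240, a3=2.590, a4=7.616, a5=2.848, a0=19.874; τ=−ln(0.0514)/19.874=0.149 → t=0.263; u2·a0=0.6670·19.874=13.256; a1+…+a3=9.410 < 13.256 ≤ a1+…+a4=17.026 → R4 fires; B=7 C=10 Z=6 X=6 P=6
Draw 8: a1=0.870, a2=7.800, a3=2.220, a4=5.712, a5=3.738, a0=20.340; τ=−ln(0.8200)/20.340=0.010 → t=0.273; u2·a0=0.8090·20.340=16.455; a1+…+a3=10.890 < 16.455 ≤ a1+…+a4=16.602 → R4 fires; B=6 C=12 Z=6 X=5 P=8
Draw 9: a1=1.160, a2=9.360, a3=1.850, a4=4.080, a5=4.272, a0=20.722; τ=−ln(0.9368)/20.722=0.003 → t=0.276; u2·a0=0.9157·20.722=18.975; a1+…+a4=16.450 < 18.975 ≤ a1+…+a5=20.722 → R5 fires; B=6 C=12 Z=6 X=5 P=7
Draw 10: a1=1.015, a2=9.360, a3=1.850, a4=4.080, a5=3.738, a0=20.043; τ=−ln(0.7204)/20.043=0.016 → t=0.292; u2·a0=0.7760·20.043=15.553; a1+…+a3=12.225 < 15.553 ≤ a1+…+a4=16.305 → R4 fires; B=5 C=14 Z=6 X=4 P=9
Draw 11: a1=1.305, a2=10.920, a3=1.480, a4=2.720, a5=4.005, a0=20.430; τ=−ln(0.2925)/20.430=0.060 → t=0.352; u2·a0=0.3774·20.430=7.710; a1=1.305 < 7.710 ≤ a1+a2=12.225 → R2 fires; B=7 C=13 Z=5 X=5 P=9
Draw 12: a1=1.305, a2=8.450, a3=1.850, a4=4.760, a5=5.607, a0=21.972; τ=−ln(0.4737)/21.972=0.034 → t=0.386; u2·a0=0.8073·21.972=17.738; a1+…+a4=16.365 < 17.738 ≤ a1+…+a5=21.972 → R5 fires; B=7 C=13 Z=5 X=5 P=8
Draw 13: a1=1.160, a2=8.450, a3=1.850, a4=4.760, a5=4.984, a0=21.204; τ=−ln(0.0343)/21.204=0.159 → t=0.545; u2·a0=0.5884·21.204=12.476; a1+…+a3=11.460 < 12.476 ≤ a1+…+a4=16.220 → R4 fires; B=6 C=15 Z=5 X=4 P=10
Draw 14: a1=1.450, a2=9.750, a3=1.480, a4=3.264, a5=5.340, a0=21.284; τ=−ln(0.6426)/21.284=0.021 → t=0.566 > T=0.55: stop.
At T=0.55: B=6 C=15 Z=5 X=4 P=10; the largest is C.

Dominant species at T: C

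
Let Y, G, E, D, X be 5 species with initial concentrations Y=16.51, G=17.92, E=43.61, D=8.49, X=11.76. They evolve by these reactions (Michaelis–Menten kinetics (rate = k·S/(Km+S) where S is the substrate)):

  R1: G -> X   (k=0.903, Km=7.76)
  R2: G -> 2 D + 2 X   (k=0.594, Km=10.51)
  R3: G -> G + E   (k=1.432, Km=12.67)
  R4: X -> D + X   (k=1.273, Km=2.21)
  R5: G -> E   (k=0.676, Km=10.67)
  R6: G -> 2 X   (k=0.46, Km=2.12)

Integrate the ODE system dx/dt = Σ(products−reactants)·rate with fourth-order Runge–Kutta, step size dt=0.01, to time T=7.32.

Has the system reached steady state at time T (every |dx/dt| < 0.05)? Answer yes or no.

Steady state at T: no

RK4 with dt=0.01: 732 steps to T=7.32. Trajectory (selected grid times):
t=0.00: Y=16.51 G=17.92 E=43.61 D=8.49 X=11.76
t=0.81: Y=16.51 G=16.45 E=44.62 D=9.96 X=13.52
t=1.63: Y=16.51 G=15.00 E=45.60 D=11.45 X=15.27
t=2.44: Y=16.51 G=13.61 E=46.52 D=12.91 X=16.95
t=3.25: Y=16.51 G=12.27 E=47.41 D=14.36 X=18.57
t=4.07: Y=16.51 G=10.96 E=48.26 D=15.81 X=20.17
t=4.88: Y=16.51 G=9.72 E=49.05 D=17.22 X=21.68
t=5.69: Y=16.51 G=8.55 E=49.79 D=18.61 X=23.13
t=6.51: Y=16.51 G=7.43 E=50.48 D=19.98 X=24.52
t=7.32: Y=16.51 G=6.40 E=51.10 D=21.31 X=25.81
Rates at T: R1=0.4080, R2=0.2247, R3=0.4804, R4=1.1726, R5=0.2533, R6=0.3455
dx/dt at T (Σ net stoichiometry × rate): Y=+0.0000, G=-1.2315, E=+0.7337, D=+1.6220, X=+1.5484
Largest |dx/dt| is |+1.6220| (D) ≥ 0.05 → not steady.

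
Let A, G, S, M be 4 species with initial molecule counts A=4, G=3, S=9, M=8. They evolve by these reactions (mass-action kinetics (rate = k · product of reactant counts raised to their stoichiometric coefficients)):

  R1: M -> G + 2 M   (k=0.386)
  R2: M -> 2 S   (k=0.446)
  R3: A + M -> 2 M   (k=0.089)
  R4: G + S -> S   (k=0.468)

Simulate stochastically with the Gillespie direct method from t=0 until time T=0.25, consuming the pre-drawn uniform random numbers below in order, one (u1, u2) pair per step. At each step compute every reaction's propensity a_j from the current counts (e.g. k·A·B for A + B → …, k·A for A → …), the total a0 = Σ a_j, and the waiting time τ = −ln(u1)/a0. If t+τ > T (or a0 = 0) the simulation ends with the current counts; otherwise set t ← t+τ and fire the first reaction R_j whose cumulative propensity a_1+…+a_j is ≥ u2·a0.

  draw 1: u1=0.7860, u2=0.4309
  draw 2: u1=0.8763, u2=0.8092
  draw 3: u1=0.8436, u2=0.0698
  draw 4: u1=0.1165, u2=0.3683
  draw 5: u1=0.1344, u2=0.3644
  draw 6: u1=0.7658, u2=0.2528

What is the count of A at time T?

t=0.000: A=4 G=3 S=9 M=8
Draw 1: a1=3.088, a2=3.568, a3=2.848, a4=12.636, a0=22.140; τ=−ln(0.7860)/22.140=0.011 → t=0.011; u2·a0=0.4309·22.140=9.540; a1+…+a3=9.504 < 9.540 ≤ a1+…+a4=22.140 → R4 fires; A=4 G=2 S=9 M=8
Draw 2: a1=3.088, a2=3.568, a3=2.848, a4=8.424, a0=17.928; τ=−ln(0.8763)/17.928=0.007 → t=0.018; u2·a0=0.8092·17.928=14.507; a1+…+a3=9.504 < 14.507 ≤ a1+…+a4=17.928 → R4 fires; A=4 G=1 S=9 M=8
Draw 3: a1=3.088, a2=3.568, a3=2.848, a4=4.212, a0=13.716; τ=−ln(0.8436)/13.716=0.012 → t=0.031; u2·a0=0.0698·13.716=0.957 ≤ a1=3.088 → R1 fires; A=4 G=2 S=9 M=9
Draw 4: a1=3.474, a2=4.014, a3=3.204, a4=8.424, a0=19.116; τ=−ln(0.1165)/19.116=0.112 → t=0.143; u2·a0=0.3683·19.116=7.040; a1=3.474 < 7.040 ≤ a1+a2=7.488 → R2 fires; A=4 G=2 S=11 M=8
Draw 5: a1=3.088, a2=3.568, a3=2.848, a4=10.296, a0=19.800; τ=−ln(0.1344)/19.800=0.101 → t=0.244; u2·a0=0.3644·19.800=7.215; a1+a2=6.656 < 7.215 ≤ a1+…+a3=9.504 → R3 fires; A=3 G=2 S=11 M=9
Draw 6: a1=3.474, a2=4.014, a3=2.403, a4=10.296, a0=20.187; τ=−ln(0.7658)/20.187=0.013 → t=0.258 > T=0.25: stop.
Read off A at T=0.25: 3

A at T = 3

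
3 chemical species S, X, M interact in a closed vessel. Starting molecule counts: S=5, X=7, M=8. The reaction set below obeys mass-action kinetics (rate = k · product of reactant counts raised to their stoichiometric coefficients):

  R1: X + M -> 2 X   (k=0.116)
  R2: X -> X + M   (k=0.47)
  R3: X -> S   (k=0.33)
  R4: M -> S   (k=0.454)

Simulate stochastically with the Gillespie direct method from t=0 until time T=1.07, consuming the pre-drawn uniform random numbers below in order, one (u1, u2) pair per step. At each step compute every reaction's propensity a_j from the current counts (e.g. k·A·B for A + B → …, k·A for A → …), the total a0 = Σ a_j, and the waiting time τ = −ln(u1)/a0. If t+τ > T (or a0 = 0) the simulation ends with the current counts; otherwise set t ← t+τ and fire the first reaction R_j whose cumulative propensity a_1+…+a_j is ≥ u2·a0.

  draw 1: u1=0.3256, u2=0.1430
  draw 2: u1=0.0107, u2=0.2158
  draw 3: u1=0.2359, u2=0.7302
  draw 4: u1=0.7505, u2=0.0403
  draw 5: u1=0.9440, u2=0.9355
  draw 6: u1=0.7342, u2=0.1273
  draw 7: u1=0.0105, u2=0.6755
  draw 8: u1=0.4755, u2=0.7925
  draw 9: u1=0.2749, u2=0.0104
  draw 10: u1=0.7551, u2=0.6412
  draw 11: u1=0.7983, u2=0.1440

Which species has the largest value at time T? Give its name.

Dominant species at T: S

t=0.000: S=5 X=7 M=8
Draw 1: a1=6.496, a2=3.290, a3=2.310, a4=3.632, a0=15.728; τ=−ln(0.3256)/15.728=0.071 → t=0.071; u2·a0=0.1430·15.728=2.249 ≤ a1=6.496 → R1 fires; S=5 X=8 M=7
Draw 2: a1=6.496, a2=3.760, a3=2.640, a4=3.178, a0=16.074; τ=−ln(0.0107)/16.074=0.282 → t=0.354; u2·a0=0.2158·16.074=3.469 ≤ a1=6.496 → R1 fires; S=5 X=9 M=6
Draw 3: a1=6.264, a2=4.230, a3=2.970, a4=2.724, a0=16.188; τ=−ln(0.2359)/16.188=0.089 → t=0.443; u2·a0=0.7302·16.188=11.820; a1+a2=10.494 < 11.820 ≤ a1+…+a3=13.464 → R3 fires; S=6 X=8 M=6
Draw 4: a1=5.568, a2=3.760, a3=2.640, a4=2.724, a0=14.692; τ=−ln(0.7505)/14.692=0.020 → t=0.462; u2·a0=0.0403·14.692=0.592 ≤ a1=5.568 → R1 fires; S=6 X=9 M=5
Draw 5: a1=5.220, a2=4.230, a3=2.970, a4=2.270, a0=14.690; τ=−ln(0.9440)/14.690=0.004 → t=0.466; u2·a0=0.9355·14.690=13.742; a1+…+a3=12.420 < 13.742 ≤ a1+…+a4=14.690 → R4 fires; S=7 X=9 M=4
Draw 6: a1=4.176, a2=4.230, a3=2.970, a4=1.816, a0=13.192; τ=−ln(0.7342)/13.192=0.023 → t=0.490; u2·a0=0.1273·13.192=1.679 ≤ a1=4.176 → R1 fires; S=7 X=10 M=3
Draw 7: a1=3.480, a2=4.700, a3=3.300, a4=1.362, a0=12.842; τ=−ln(0.0105)/12.842=0.355 → t=0.845; u2·a0=0.6755·12.842=8.675; a1+a2=8.180 < 8.675 ≤ a1+…+a3=11.480 → R3 fires; S=8 X=9 M=3
Draw 8: a1=3.132, a2=4.230, a3=2.970, a4=1.362, a0=11.694; τ=−ln(0.4755)/11.694=0.064 → t=0.908; u2·a0=0.7925·11.694=9.267; a1+a2=7.362 < 9.267 ≤ a1+…+a3=10.332 → R3 fires; S=9 X=8 M=3
Draw 9: a1=2.784, a2=3.760, a3=2.640, a4=1.362, a0=10.546; τ=−ln(0.2749)/10.546=0.122 → t=1.031; u2·a0=0.0104·10.546=0.110 ≤ a1=2.784 → R1 fires; S=9 X=9 M=2
Draw 10: a1=2.088, a2=4.230, a3=2.970, a4=0.908, a0=10.196; τ=−ln(0.7551)/10.196=0.028 → t=1.058; u2·a0=0.6412·10.196=6.538; a1+a2=6.318 < 6.538 ≤ a1+…+a3=9.288 → R3 fires; S=10 X=8 M=2
Draw 11: a1=1.856, a2=3.760, a3=2.640, a4=0.908, a0=9.164; τ=−ln(0.7983)/9.164=0.025 → t=1.083 > T=1.07: stop.
At T=1.07: S=10 X=8 M=2; the largest is S.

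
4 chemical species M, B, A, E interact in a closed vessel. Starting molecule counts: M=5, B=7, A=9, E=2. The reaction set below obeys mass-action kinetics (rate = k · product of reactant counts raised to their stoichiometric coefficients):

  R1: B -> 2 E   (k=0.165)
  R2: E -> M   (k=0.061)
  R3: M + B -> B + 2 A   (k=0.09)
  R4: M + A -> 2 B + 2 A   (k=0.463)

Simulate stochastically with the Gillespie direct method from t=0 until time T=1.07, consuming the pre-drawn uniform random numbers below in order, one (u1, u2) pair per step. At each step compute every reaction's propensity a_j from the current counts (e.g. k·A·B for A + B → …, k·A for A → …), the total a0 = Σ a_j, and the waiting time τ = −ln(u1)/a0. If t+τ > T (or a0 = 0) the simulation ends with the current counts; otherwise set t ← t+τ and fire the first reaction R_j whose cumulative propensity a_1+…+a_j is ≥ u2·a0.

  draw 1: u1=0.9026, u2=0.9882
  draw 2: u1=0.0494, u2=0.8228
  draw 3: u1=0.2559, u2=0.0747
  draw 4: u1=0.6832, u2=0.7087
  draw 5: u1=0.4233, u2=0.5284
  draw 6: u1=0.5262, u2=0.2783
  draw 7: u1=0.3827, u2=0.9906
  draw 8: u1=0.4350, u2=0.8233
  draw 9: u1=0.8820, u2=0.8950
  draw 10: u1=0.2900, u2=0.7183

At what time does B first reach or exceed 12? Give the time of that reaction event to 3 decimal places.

Threshold first reached at t = 0.219

t=0.000: M=5 B=7 A=9 E=2
Draw 1: a1=1.155, a2=0.122, a3=3.150, a4=20.835, a0=25.262; τ=−ln(0.9026)/25.262=0.004 → t=0.004; u2·a0=0.9882·25.262=24.964; a1+…+a3=4.427 < 24.964 ≤ a1+…+a4=25.262 → R4 fires; M=4 B=9 A=10 E=2
Draw 2: a1=1.485, a2=0.122, a3=3.240, a4=18.520, a0=23.367; τ=−ln(0.0494)/23.367=0.129 → t=0.133; u2·a0=0.8228·23.367=19.226; a1+…+a3=4.847 < 19.226 ≤ a1+…+a4=23.367 → R4 fires; M=3 B=11 A=11 E=2
Draw 3: a1=1.815, a2=0.122, a3=2.970, a4=15.279, a0=20.186; τ=−ln(0.2559)/20.186=0.068 → t=0.200; u2·a0=0.0747·20.186=1.508 ≤ a1=1.815 → R1 fires; M=3 B=10 A=11 E=4
Draw 4: a1=1.650, a2=0.244, a3=2.700, a4=15.279, a0=19.873; τ=−ln(0.6832)/19.873=0.019 → t=0.219; u2·a0=0.7087·19.873=14.084; a1+…+a3=4.594 < 14.084 ≤ a1+…+a4=19.873 → R4 fires; M=2 B=12 A=12 E=4
Draw 5: a1=1.980, a2=0.244, a3=2.160, a4=11.112, a0=15.496; τ=−ln(0.4233)/15.496=0.055 → t=0.275; u2·a0=0.5284·15.496=8.188; a1+…+a3=4.384 < 8.188 ≤ a1+…+a4=15.496 → R4 fires; M=1 B=14 A=13 E=4
Draw 6: a1=2.310, a2=0.244, a3=1.260, a4=6.019, a0=9.833; τ=−ln(0.5262)/9.833=0.065 → t=0.340; u2·a0=0.2783·9.833=2.737; a1+a2=2.554 < 2.737 ≤ a1+…+a3=3.814 → R3 fires; M=0 B=14 A=15 E=4
Draw 7: a1=2.310, a2=0.244, a3=0.000, a4=0.000, a0=2.554; τ=−ln(0.3827)/2.554=0.376 → t=0.716; u2·a0=0.9906·2.554=2.530; a1=2.310 < 2.530 ≤ a1+a2=2.554 → R2 fires; M=1 B=14 A=15 E=3
Draw 8: a1=2.310, a2=0.183, a3=1.260, a4=6.945, a0=10.698; τ=−ln(0.4350)/10.698=0.078 → t=0.794; u2·a0=0.8233·10.698=8.808; a1+…+a3=3.753 < 8.808 ≤ a1+…+a4=10.698 → R4 fires; M=0 B=16 A=16 E=3
Draw 9: a1=2.640, a2=0.183, a3=0.000, a4=0.000, a0=2.823; τ=−ln(0.8820)/2.823=0.044 → t=0.839; u2·a0=0.8950·2.823=2.527 ≤ a1=2.640 → R1 fires; M=0 B=15 A=16 E=5
Draw 10: a1=2.475, a2=0.305, a3=0.000, a4=0.000, a0=2.780; τ=−ln(0.2900)/2.780=0.445 → t=1.284 > T=1.07: stop.
B first becomes ≥ 12 when it reaches 12 at the event at t=0.219.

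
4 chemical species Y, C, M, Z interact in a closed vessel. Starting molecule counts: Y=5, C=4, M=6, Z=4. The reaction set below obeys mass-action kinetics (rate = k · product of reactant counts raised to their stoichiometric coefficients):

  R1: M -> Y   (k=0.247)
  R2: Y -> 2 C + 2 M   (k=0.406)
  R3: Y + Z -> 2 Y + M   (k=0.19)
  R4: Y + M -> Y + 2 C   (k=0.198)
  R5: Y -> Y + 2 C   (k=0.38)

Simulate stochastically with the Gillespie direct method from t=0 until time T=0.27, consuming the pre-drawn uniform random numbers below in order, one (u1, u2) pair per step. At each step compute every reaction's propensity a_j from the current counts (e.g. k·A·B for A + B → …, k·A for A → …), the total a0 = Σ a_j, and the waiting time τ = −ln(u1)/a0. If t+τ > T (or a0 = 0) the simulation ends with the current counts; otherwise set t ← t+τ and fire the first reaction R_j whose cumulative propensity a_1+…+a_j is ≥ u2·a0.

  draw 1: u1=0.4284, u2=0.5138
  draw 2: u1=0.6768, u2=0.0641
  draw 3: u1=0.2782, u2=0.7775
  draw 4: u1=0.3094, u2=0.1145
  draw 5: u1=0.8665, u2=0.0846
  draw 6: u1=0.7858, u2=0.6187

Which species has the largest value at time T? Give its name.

Dominant species at T: C

t=0.000: Y=5 C=4 M=6 Z=4
Draw 1: a1=1.482, a2=2.030, a3=3.800, a4=5.940, a5=1.900, a0=15.152; τ=−ln(0.4284)/15.152=0.056 → t=0.056; u2·a0=0.5138·15.152=7.785; a1+…+a3=7.312 < 7.785 ≤ a1+…+a4=13.252 → R4 fires; Y=5 C=6 M=5 Z=4
Draw 2: a1=1.235, a2=2.030, a3=3.800, a4=4.950, a5=1.900, a0=13.915; τ=−ln(0.6768)/13.915=0.028 → t=0.084; u2·a0=0.0641·13.915=0.892 ≤ a1=1.235 → R1 fires; Y=6 C=6 M=4 Z=4
Draw 3: a1=0.988, a2=2.436, a3=4.560, a4=4.752, a5=2.280, a0=15.016; τ=−ln(0.2782)/15.016=0.085 → t=0.169; u2·a0=0.7775·15.016=11.675; a1+…+a3=7.984 < 11.675 ≤ a1+…+a4=12.736 → R4 fires; Y=6 C=8 M=3 Z=4
Draw 4: a1=0.741, a2=2.436, a3=4.560, a4=3.564, a5=2.280, a0=13.581; τ=−ln(0.3094)/13.581=0.086 → t=0.256; u2·a0=0.1145·13.581=1.555; a1=0.741 < 1.555 ≤ a1+a2=3.177 → R2 fires; Y=5 C=10 M=5 Z=4
Draw 5: a1=1.235, a2=2.030, a3=3.800, a4=4.950, a5=1.900, a0=13.915; τ=−ln(0.8665)/13.915=0.010 → t=0.266; u2·a0=0.0846·13.915=1.177 ≤ a1=1.235 → R1 fires; Y=6 C=10 M=4 Z=4
Draw 6: a1=0.988, a2=2.436, a3=4.560, a4=4.752, a5=2.280, a0=15.016; τ=−ln(0.7858)/15.016=0.016 → t=0.282 > T=0.27: stop.
At T=0.27: Y=6 C=10 M=4 Z=4; the largest is C.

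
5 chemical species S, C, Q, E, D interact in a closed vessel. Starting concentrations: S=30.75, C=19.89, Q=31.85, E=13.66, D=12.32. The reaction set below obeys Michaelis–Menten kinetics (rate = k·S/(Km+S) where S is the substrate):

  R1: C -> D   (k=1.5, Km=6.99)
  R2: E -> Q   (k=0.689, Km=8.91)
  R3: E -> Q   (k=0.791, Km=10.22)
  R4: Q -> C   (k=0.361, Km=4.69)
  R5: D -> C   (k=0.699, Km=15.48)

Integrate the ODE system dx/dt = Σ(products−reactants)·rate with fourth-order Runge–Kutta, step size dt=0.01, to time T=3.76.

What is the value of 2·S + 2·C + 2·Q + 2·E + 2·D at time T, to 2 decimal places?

Value at T = 216.94

Check how each reaction changes W = 2·S + 2·C + 2·Q + 2·E + 2·D (weight of products minus weight of reactants):
R1: C -> D: (2·1) − (2·1) = 2 − 2 = 0
R2: E -> Q: (2·1) − (2·1) = 2 − 2 = 0
R3: E -> Q: (2·1) − (2·1) = 2 − 2 = 0
R4: Q -> C: (2·1) − (2·1) = 2 − 2 = 0
R5: D -> C: (2·1) − (2·1) = 2 − 2 = 0
Every reaction leaves W unchanged, so W is conserved and no simulation is needed: W(T) = W(0) = 2·30.75 + 2·19.89 + 2·31.85 + 2·13.66 + 2·12.32 = 216.94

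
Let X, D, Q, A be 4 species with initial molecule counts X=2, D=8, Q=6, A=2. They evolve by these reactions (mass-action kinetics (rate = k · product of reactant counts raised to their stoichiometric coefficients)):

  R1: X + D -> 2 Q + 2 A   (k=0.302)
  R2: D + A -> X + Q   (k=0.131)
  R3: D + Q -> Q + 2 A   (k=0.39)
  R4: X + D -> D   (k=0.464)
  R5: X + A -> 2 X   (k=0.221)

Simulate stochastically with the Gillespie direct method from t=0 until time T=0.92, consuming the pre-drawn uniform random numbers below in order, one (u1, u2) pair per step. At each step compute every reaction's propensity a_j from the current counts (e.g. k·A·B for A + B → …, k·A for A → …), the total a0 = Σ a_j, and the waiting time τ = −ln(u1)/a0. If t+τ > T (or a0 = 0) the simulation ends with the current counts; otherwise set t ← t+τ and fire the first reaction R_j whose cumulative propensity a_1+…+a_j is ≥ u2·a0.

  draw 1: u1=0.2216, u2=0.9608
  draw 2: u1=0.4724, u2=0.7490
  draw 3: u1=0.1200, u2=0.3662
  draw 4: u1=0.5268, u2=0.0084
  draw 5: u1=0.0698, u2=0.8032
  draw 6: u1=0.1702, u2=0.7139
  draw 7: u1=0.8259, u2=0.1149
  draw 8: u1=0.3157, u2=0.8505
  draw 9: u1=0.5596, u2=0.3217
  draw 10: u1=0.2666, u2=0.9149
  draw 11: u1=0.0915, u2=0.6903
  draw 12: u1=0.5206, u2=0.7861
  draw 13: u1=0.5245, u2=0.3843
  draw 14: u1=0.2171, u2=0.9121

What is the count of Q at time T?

t=0.000: X=2 D=8 Q=6 A=2
Draw 1: a1=4.832, a2=2.096, a3=18.720, a4=7.424, a5=0.884, a0=33.956; τ=−ln(0.2216)/33.956=0.044 → t=0.044; u2·a0=0.9608·33.956=32.625; a1+…+a3=25.648 < 32.625 ≤ a1+…+a4=33.072 → R4 fires; X=1 D=8 Q=6 A=2
Draw 2: a1=2.416, a2=2.096, a3=18.720, a4=3.712, a5=0.442, a0=27.386; τ=−ln(0.4724)/27.386=0.027 → t=0.072; u2·a0=0.7490·27.386=20.512; a1+a2=4.512 < 20.512 ≤ a1+…+a3=23.232 → R3 fires; X=1 D=7 Q=6 A=4
Draw 3: a1=2.114, a2=3.668, a3=16.380, a4=3.248, a5=0.884, a0=26.294; τ=−ln(0.1200)/26.294=0.081 → t=0.152; u2·a0=0.3662·26.294=9.629; a1+a2=5.782 < 9.629 ≤ a1+…+a3=22.162 → R3 fires; X=1 D=6 Q=6 A=6
Draw 4: a1=1.812, a2=4.716, a3=14.040, a4=2.784, a5=1.326, a0=24.678; τ=−ln(0.5268)/24.678=0.026 → t=0.178; u2·a0=0.0084·24.678=0.207 ≤ a1=1.812 → R1 fires; X=0 D=5 Q=8 A=8
Draw 5: a1=0.000, a2=5.240, a3=15.600, a4=0.000, a5=0.000, a0=20.840; τ=−ln(0.0698)/20.840=0.128 → t=0.306; u2·a0=0.8032·20.840=16.739; a1+a2=5.240 < 16.739 ≤ a1+…+a3=20.840 → R3 fires; X=0 D=4 Q=8 A=10
Draw 6: a1=0.000, a2=5.240, a3=12.480, a4=0.000, a5=0.000, a0=17.720; τ=−ln(0.1702)/17.720=0.100 → t=0.406; u2·a0=0.7139·17.720=12.650; a1+a2=5.240 < 12.650 ≤ a1+…+a3=17.720 → R3 fires; X=0 D=3 Q=8 A=12
Draw 7: a1=0.000, a2=4.716, a3=9.360, a4=0.000, a5=0.000, a0=14.076; τ=−ln(0.8259)/14.076=0.014 → t=0.420; u2·a0=0.1149·14.076=1.617; a1=0.000 < 1.617 ≤ a1+a2=4.716 → R2 fires; X=1 D=2 Q=9 A=11
Draw 8: a1=0.604, a2=2.882, a3=7.020, a4=0.928, a5=2.431, a0=13.865; τ=−ln(0.3157)/13.865=0.083 → t=0.503; u2·a0=0.8505·13.865=11.792; a1+…+a4=11.434 < 11.792 ≤ a1+…+a5=13.865 → R5 fires; X=2 D=2 Q=9 A=10
Draw 9: a1=1.208, a2=2.620, a3=7.020, a4=1.856, a5=4.420, a0=17.124; τ=−ln(0.5596)/17.124=0.034 → t=0.537; u2·a0=0.3217·17.124=5.509; a1+a2=3.828 < 5.509 ≤ a1+…+a3=10.848 → R3 fires; X=2 D=1 Q=9 A=12
Draw 10: a1=0.604, a2=1.572, a3=3.510, a4=0.928, a5=5.304, a0=11.918; τ=−ln(0.2666)/11.918=0.111 → t=0.648; u2·a0=0.9149·11.918=10.904; a1+…+a4=6.614 < 10.904 ≤ a1+…+a5=11.918 → R5 fires; X=3 D=1 Q=9 A=11
Draw 11: a1=0.906, a2=1.441, a3=3.510, a4=1.392, a5=7.293, a0=14.542; τ=−ln(0.0915)/14.542=0.164 → t=0.812; u2·a0=0.6903·14.542=10.038; a1+…+a4=7.249 < 10.038 ≤ a1+…+a5=14.542 → R5 fires; X=4 D=1 Q=9 A=10
Draw 12: a1=1.208, a2=1.310, a3=3.510, a4=1.856, a5=8.840, a0=16.724; τ=−ln(0.5206)/16.724=0.039 → t=0.851; u2·a0=0.7861·16.724=13.147; a1+…+a4=7.884 < 13.147 ≤ a1+…+a5=16.724 → R5 fires; X=5 D=1 Q=9 A=9
Draw 13: a1=1.510, a2=1.179, a3=3.510, a4=2.320, a5=9.945, a0=18.464; τ=−ln(0.5245)/18.464=0.035 → t=0.886; u2·a0=0.3843·18.464=7.096; a1+…+a3=6.199 < 7.096 ≤ a1+…+a4=8.519 → R4 fires; X=4 D=1 Q=9 A=9
Draw 14: a1=1.208, a2=1.179, a3=3.510, a4=1.856, a5=7.956, a0=15.709; τ=−ln(0.2171)/15.709=0.097 → t=0.983 > T=0.92: stop.
Read off Q at T=0.92: 9

Q at T = 9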